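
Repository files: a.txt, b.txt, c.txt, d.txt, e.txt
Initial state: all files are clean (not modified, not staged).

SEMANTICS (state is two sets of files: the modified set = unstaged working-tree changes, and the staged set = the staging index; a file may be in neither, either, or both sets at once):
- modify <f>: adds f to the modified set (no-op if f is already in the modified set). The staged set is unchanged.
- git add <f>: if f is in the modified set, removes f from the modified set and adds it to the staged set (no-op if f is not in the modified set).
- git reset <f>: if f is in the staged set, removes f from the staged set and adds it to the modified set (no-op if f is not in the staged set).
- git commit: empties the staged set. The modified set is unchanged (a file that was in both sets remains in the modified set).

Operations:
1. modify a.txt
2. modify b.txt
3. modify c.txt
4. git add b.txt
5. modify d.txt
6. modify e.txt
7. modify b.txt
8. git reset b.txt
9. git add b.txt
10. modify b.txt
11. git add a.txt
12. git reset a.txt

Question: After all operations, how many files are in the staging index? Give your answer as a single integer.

Answer: 1

Derivation:
After op 1 (modify a.txt): modified={a.txt} staged={none}
After op 2 (modify b.txt): modified={a.txt, b.txt} staged={none}
After op 3 (modify c.txt): modified={a.txt, b.txt, c.txt} staged={none}
After op 4 (git add b.txt): modified={a.txt, c.txt} staged={b.txt}
After op 5 (modify d.txt): modified={a.txt, c.txt, d.txt} staged={b.txt}
After op 6 (modify e.txt): modified={a.txt, c.txt, d.txt, e.txt} staged={b.txt}
After op 7 (modify b.txt): modified={a.txt, b.txt, c.txt, d.txt, e.txt} staged={b.txt}
After op 8 (git reset b.txt): modified={a.txt, b.txt, c.txt, d.txt, e.txt} staged={none}
After op 9 (git add b.txt): modified={a.txt, c.txt, d.txt, e.txt} staged={b.txt}
After op 10 (modify b.txt): modified={a.txt, b.txt, c.txt, d.txt, e.txt} staged={b.txt}
After op 11 (git add a.txt): modified={b.txt, c.txt, d.txt, e.txt} staged={a.txt, b.txt}
After op 12 (git reset a.txt): modified={a.txt, b.txt, c.txt, d.txt, e.txt} staged={b.txt}
Final staged set: {b.txt} -> count=1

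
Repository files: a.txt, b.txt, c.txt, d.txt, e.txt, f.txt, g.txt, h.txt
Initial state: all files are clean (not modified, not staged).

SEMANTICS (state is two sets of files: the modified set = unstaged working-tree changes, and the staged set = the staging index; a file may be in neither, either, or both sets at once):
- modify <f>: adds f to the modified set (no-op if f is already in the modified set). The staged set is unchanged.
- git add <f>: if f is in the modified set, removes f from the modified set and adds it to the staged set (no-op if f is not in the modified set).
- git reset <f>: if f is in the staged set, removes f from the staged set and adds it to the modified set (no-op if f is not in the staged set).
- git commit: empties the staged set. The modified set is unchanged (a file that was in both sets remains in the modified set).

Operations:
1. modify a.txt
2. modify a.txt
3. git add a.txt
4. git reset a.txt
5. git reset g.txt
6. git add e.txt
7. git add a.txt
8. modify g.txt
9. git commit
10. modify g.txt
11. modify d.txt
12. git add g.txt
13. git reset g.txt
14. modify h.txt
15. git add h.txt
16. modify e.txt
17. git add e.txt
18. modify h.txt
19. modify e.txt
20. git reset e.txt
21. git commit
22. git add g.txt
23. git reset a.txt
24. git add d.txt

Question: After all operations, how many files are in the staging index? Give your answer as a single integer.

After op 1 (modify a.txt): modified={a.txt} staged={none}
After op 2 (modify a.txt): modified={a.txt} staged={none}
After op 3 (git add a.txt): modified={none} staged={a.txt}
After op 4 (git reset a.txt): modified={a.txt} staged={none}
After op 5 (git reset g.txt): modified={a.txt} staged={none}
After op 6 (git add e.txt): modified={a.txt} staged={none}
After op 7 (git add a.txt): modified={none} staged={a.txt}
After op 8 (modify g.txt): modified={g.txt} staged={a.txt}
After op 9 (git commit): modified={g.txt} staged={none}
After op 10 (modify g.txt): modified={g.txt} staged={none}
After op 11 (modify d.txt): modified={d.txt, g.txt} staged={none}
After op 12 (git add g.txt): modified={d.txt} staged={g.txt}
After op 13 (git reset g.txt): modified={d.txt, g.txt} staged={none}
After op 14 (modify h.txt): modified={d.txt, g.txt, h.txt} staged={none}
After op 15 (git add h.txt): modified={d.txt, g.txt} staged={h.txt}
After op 16 (modify e.txt): modified={d.txt, e.txt, g.txt} staged={h.txt}
After op 17 (git add e.txt): modified={d.txt, g.txt} staged={e.txt, h.txt}
After op 18 (modify h.txt): modified={d.txt, g.txt, h.txt} staged={e.txt, h.txt}
After op 19 (modify e.txt): modified={d.txt, e.txt, g.txt, h.txt} staged={e.txt, h.txt}
After op 20 (git reset e.txt): modified={d.txt, e.txt, g.txt, h.txt} staged={h.txt}
After op 21 (git commit): modified={d.txt, e.txt, g.txt, h.txt} staged={none}
After op 22 (git add g.txt): modified={d.txt, e.txt, h.txt} staged={g.txt}
After op 23 (git reset a.txt): modified={d.txt, e.txt, h.txt} staged={g.txt}
After op 24 (git add d.txt): modified={e.txt, h.txt} staged={d.txt, g.txt}
Final staged set: {d.txt, g.txt} -> count=2

Answer: 2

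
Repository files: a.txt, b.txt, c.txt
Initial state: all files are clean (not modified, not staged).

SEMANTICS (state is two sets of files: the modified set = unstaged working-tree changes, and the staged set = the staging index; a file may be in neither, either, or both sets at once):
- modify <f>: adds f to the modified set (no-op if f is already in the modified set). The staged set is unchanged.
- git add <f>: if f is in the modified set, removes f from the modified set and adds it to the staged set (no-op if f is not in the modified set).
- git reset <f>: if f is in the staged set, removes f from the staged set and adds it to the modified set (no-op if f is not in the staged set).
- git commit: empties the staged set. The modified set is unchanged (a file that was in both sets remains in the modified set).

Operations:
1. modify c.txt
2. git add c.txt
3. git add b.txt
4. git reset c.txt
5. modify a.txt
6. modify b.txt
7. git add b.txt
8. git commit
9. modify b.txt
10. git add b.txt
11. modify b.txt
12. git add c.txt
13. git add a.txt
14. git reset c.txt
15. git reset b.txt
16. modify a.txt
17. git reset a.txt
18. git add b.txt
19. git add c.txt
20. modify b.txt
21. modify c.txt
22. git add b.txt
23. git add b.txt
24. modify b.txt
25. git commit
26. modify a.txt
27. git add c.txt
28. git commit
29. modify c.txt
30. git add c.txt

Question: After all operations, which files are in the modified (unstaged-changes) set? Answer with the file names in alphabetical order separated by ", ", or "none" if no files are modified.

Answer: a.txt, b.txt

Derivation:
After op 1 (modify c.txt): modified={c.txt} staged={none}
After op 2 (git add c.txt): modified={none} staged={c.txt}
After op 3 (git add b.txt): modified={none} staged={c.txt}
After op 4 (git reset c.txt): modified={c.txt} staged={none}
After op 5 (modify a.txt): modified={a.txt, c.txt} staged={none}
After op 6 (modify b.txt): modified={a.txt, b.txt, c.txt} staged={none}
After op 7 (git add b.txt): modified={a.txt, c.txt} staged={b.txt}
After op 8 (git commit): modified={a.txt, c.txt} staged={none}
After op 9 (modify b.txt): modified={a.txt, b.txt, c.txt} staged={none}
After op 10 (git add b.txt): modified={a.txt, c.txt} staged={b.txt}
After op 11 (modify b.txt): modified={a.txt, b.txt, c.txt} staged={b.txt}
After op 12 (git add c.txt): modified={a.txt, b.txt} staged={b.txt, c.txt}
After op 13 (git add a.txt): modified={b.txt} staged={a.txt, b.txt, c.txt}
After op 14 (git reset c.txt): modified={b.txt, c.txt} staged={a.txt, b.txt}
After op 15 (git reset b.txt): modified={b.txt, c.txt} staged={a.txt}
After op 16 (modify a.txt): modified={a.txt, b.txt, c.txt} staged={a.txt}
After op 17 (git reset a.txt): modified={a.txt, b.txt, c.txt} staged={none}
After op 18 (git add b.txt): modified={a.txt, c.txt} staged={b.txt}
After op 19 (git add c.txt): modified={a.txt} staged={b.txt, c.txt}
After op 20 (modify b.txt): modified={a.txt, b.txt} staged={b.txt, c.txt}
After op 21 (modify c.txt): modified={a.txt, b.txt, c.txt} staged={b.txt, c.txt}
After op 22 (git add b.txt): modified={a.txt, c.txt} staged={b.txt, c.txt}
After op 23 (git add b.txt): modified={a.txt, c.txt} staged={b.txt, c.txt}
After op 24 (modify b.txt): modified={a.txt, b.txt, c.txt} staged={b.txt, c.txt}
After op 25 (git commit): modified={a.txt, b.txt, c.txt} staged={none}
After op 26 (modify a.txt): modified={a.txt, b.txt, c.txt} staged={none}
After op 27 (git add c.txt): modified={a.txt, b.txt} staged={c.txt}
After op 28 (git commit): modified={a.txt, b.txt} staged={none}
After op 29 (modify c.txt): modified={a.txt, b.txt, c.txt} staged={none}
After op 30 (git add c.txt): modified={a.txt, b.txt} staged={c.txt}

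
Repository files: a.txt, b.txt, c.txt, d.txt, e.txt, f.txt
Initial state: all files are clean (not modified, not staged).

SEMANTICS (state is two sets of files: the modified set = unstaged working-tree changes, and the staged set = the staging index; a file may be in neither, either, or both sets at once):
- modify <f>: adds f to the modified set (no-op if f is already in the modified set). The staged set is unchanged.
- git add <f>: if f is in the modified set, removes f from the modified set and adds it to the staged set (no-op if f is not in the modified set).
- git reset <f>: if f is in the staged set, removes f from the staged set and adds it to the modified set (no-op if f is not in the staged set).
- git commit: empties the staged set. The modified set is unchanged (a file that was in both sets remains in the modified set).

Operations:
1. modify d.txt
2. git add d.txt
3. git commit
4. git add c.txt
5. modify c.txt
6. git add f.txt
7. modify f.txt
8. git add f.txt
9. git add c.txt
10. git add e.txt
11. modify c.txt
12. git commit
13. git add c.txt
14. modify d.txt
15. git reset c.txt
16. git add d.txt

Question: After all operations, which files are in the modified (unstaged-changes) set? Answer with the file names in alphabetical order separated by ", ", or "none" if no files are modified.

Answer: c.txt

Derivation:
After op 1 (modify d.txt): modified={d.txt} staged={none}
After op 2 (git add d.txt): modified={none} staged={d.txt}
After op 3 (git commit): modified={none} staged={none}
After op 4 (git add c.txt): modified={none} staged={none}
After op 5 (modify c.txt): modified={c.txt} staged={none}
After op 6 (git add f.txt): modified={c.txt} staged={none}
After op 7 (modify f.txt): modified={c.txt, f.txt} staged={none}
After op 8 (git add f.txt): modified={c.txt} staged={f.txt}
After op 9 (git add c.txt): modified={none} staged={c.txt, f.txt}
After op 10 (git add e.txt): modified={none} staged={c.txt, f.txt}
After op 11 (modify c.txt): modified={c.txt} staged={c.txt, f.txt}
After op 12 (git commit): modified={c.txt} staged={none}
After op 13 (git add c.txt): modified={none} staged={c.txt}
After op 14 (modify d.txt): modified={d.txt} staged={c.txt}
After op 15 (git reset c.txt): modified={c.txt, d.txt} staged={none}
After op 16 (git add d.txt): modified={c.txt} staged={d.txt}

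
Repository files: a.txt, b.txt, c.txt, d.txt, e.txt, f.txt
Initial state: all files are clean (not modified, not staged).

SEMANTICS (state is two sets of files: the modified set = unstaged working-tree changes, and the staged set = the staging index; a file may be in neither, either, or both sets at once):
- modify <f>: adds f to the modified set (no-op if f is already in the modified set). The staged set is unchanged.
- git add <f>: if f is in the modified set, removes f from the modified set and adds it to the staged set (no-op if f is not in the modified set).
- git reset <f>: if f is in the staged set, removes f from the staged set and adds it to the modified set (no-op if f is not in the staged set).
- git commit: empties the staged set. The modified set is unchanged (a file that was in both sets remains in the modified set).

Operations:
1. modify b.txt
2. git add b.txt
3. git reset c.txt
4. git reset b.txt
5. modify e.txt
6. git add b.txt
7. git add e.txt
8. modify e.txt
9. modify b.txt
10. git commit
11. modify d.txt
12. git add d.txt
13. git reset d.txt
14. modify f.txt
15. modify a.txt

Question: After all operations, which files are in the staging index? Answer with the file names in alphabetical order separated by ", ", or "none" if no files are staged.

After op 1 (modify b.txt): modified={b.txt} staged={none}
After op 2 (git add b.txt): modified={none} staged={b.txt}
After op 3 (git reset c.txt): modified={none} staged={b.txt}
After op 4 (git reset b.txt): modified={b.txt} staged={none}
After op 5 (modify e.txt): modified={b.txt, e.txt} staged={none}
After op 6 (git add b.txt): modified={e.txt} staged={b.txt}
After op 7 (git add e.txt): modified={none} staged={b.txt, e.txt}
After op 8 (modify e.txt): modified={e.txt} staged={b.txt, e.txt}
After op 9 (modify b.txt): modified={b.txt, e.txt} staged={b.txt, e.txt}
After op 10 (git commit): modified={b.txt, e.txt} staged={none}
After op 11 (modify d.txt): modified={b.txt, d.txt, e.txt} staged={none}
After op 12 (git add d.txt): modified={b.txt, e.txt} staged={d.txt}
After op 13 (git reset d.txt): modified={b.txt, d.txt, e.txt} staged={none}
After op 14 (modify f.txt): modified={b.txt, d.txt, e.txt, f.txt} staged={none}
After op 15 (modify a.txt): modified={a.txt, b.txt, d.txt, e.txt, f.txt} staged={none}

Answer: none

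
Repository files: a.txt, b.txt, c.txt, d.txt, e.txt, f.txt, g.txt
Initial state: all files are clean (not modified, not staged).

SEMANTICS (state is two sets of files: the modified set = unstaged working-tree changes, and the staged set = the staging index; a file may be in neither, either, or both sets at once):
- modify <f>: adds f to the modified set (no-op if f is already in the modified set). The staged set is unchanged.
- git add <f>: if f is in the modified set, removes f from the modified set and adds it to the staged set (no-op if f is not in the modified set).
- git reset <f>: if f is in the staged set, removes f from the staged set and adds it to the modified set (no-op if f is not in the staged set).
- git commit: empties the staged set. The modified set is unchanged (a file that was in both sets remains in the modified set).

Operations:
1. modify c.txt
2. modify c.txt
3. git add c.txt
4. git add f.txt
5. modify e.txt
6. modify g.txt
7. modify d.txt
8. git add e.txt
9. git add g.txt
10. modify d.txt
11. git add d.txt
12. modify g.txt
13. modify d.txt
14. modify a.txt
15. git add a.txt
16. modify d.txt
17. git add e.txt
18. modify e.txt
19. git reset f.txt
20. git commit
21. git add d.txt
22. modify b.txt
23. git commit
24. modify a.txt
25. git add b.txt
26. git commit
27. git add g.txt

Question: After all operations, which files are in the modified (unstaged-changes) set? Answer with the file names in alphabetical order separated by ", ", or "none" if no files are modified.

Answer: a.txt, e.txt

Derivation:
After op 1 (modify c.txt): modified={c.txt} staged={none}
After op 2 (modify c.txt): modified={c.txt} staged={none}
After op 3 (git add c.txt): modified={none} staged={c.txt}
After op 4 (git add f.txt): modified={none} staged={c.txt}
After op 5 (modify e.txt): modified={e.txt} staged={c.txt}
After op 6 (modify g.txt): modified={e.txt, g.txt} staged={c.txt}
After op 7 (modify d.txt): modified={d.txt, e.txt, g.txt} staged={c.txt}
After op 8 (git add e.txt): modified={d.txt, g.txt} staged={c.txt, e.txt}
After op 9 (git add g.txt): modified={d.txt} staged={c.txt, e.txt, g.txt}
After op 10 (modify d.txt): modified={d.txt} staged={c.txt, e.txt, g.txt}
After op 11 (git add d.txt): modified={none} staged={c.txt, d.txt, e.txt, g.txt}
After op 12 (modify g.txt): modified={g.txt} staged={c.txt, d.txt, e.txt, g.txt}
After op 13 (modify d.txt): modified={d.txt, g.txt} staged={c.txt, d.txt, e.txt, g.txt}
After op 14 (modify a.txt): modified={a.txt, d.txt, g.txt} staged={c.txt, d.txt, e.txt, g.txt}
After op 15 (git add a.txt): modified={d.txt, g.txt} staged={a.txt, c.txt, d.txt, e.txt, g.txt}
After op 16 (modify d.txt): modified={d.txt, g.txt} staged={a.txt, c.txt, d.txt, e.txt, g.txt}
After op 17 (git add e.txt): modified={d.txt, g.txt} staged={a.txt, c.txt, d.txt, e.txt, g.txt}
After op 18 (modify e.txt): modified={d.txt, e.txt, g.txt} staged={a.txt, c.txt, d.txt, e.txt, g.txt}
After op 19 (git reset f.txt): modified={d.txt, e.txt, g.txt} staged={a.txt, c.txt, d.txt, e.txt, g.txt}
After op 20 (git commit): modified={d.txt, e.txt, g.txt} staged={none}
After op 21 (git add d.txt): modified={e.txt, g.txt} staged={d.txt}
After op 22 (modify b.txt): modified={b.txt, e.txt, g.txt} staged={d.txt}
After op 23 (git commit): modified={b.txt, e.txt, g.txt} staged={none}
After op 24 (modify a.txt): modified={a.txt, b.txt, e.txt, g.txt} staged={none}
After op 25 (git add b.txt): modified={a.txt, e.txt, g.txt} staged={b.txt}
After op 26 (git commit): modified={a.txt, e.txt, g.txt} staged={none}
After op 27 (git add g.txt): modified={a.txt, e.txt} staged={g.txt}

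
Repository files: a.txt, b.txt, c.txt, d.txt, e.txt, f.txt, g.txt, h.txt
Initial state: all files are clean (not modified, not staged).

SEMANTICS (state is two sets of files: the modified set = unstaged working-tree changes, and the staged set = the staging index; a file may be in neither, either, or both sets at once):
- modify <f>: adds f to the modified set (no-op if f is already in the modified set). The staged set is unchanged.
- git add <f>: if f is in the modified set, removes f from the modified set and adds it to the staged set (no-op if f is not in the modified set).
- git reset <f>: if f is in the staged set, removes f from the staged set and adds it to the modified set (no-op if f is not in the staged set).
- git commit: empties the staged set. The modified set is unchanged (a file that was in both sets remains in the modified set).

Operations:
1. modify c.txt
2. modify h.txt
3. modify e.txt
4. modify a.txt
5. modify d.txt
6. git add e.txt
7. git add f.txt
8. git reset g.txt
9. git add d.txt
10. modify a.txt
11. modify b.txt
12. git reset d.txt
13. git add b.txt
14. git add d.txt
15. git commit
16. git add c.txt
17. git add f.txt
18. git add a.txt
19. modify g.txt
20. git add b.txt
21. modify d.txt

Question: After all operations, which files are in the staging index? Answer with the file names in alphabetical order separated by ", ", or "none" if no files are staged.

After op 1 (modify c.txt): modified={c.txt} staged={none}
After op 2 (modify h.txt): modified={c.txt, h.txt} staged={none}
After op 3 (modify e.txt): modified={c.txt, e.txt, h.txt} staged={none}
After op 4 (modify a.txt): modified={a.txt, c.txt, e.txt, h.txt} staged={none}
After op 5 (modify d.txt): modified={a.txt, c.txt, d.txt, e.txt, h.txt} staged={none}
After op 6 (git add e.txt): modified={a.txt, c.txt, d.txt, h.txt} staged={e.txt}
After op 7 (git add f.txt): modified={a.txt, c.txt, d.txt, h.txt} staged={e.txt}
After op 8 (git reset g.txt): modified={a.txt, c.txt, d.txt, h.txt} staged={e.txt}
After op 9 (git add d.txt): modified={a.txt, c.txt, h.txt} staged={d.txt, e.txt}
After op 10 (modify a.txt): modified={a.txt, c.txt, h.txt} staged={d.txt, e.txt}
After op 11 (modify b.txt): modified={a.txt, b.txt, c.txt, h.txt} staged={d.txt, e.txt}
After op 12 (git reset d.txt): modified={a.txt, b.txt, c.txt, d.txt, h.txt} staged={e.txt}
After op 13 (git add b.txt): modified={a.txt, c.txt, d.txt, h.txt} staged={b.txt, e.txt}
After op 14 (git add d.txt): modified={a.txt, c.txt, h.txt} staged={b.txt, d.txt, e.txt}
After op 15 (git commit): modified={a.txt, c.txt, h.txt} staged={none}
After op 16 (git add c.txt): modified={a.txt, h.txt} staged={c.txt}
After op 17 (git add f.txt): modified={a.txt, h.txt} staged={c.txt}
After op 18 (git add a.txt): modified={h.txt} staged={a.txt, c.txt}
After op 19 (modify g.txt): modified={g.txt, h.txt} staged={a.txt, c.txt}
After op 20 (git add b.txt): modified={g.txt, h.txt} staged={a.txt, c.txt}
After op 21 (modify d.txt): modified={d.txt, g.txt, h.txt} staged={a.txt, c.txt}

Answer: a.txt, c.txt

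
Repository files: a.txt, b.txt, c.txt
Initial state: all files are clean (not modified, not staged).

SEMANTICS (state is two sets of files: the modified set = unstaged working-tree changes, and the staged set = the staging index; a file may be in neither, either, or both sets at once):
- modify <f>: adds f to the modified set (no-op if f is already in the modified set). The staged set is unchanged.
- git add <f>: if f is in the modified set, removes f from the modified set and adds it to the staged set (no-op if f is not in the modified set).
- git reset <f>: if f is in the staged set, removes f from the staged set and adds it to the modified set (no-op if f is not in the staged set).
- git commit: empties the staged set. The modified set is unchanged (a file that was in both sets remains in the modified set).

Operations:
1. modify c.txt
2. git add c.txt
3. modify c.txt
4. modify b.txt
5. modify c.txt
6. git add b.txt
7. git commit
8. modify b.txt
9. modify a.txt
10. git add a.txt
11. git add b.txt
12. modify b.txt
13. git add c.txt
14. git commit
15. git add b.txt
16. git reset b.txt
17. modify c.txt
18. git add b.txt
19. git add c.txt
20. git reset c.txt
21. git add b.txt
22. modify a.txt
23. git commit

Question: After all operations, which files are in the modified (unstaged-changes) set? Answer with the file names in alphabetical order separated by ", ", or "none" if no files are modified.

After op 1 (modify c.txt): modified={c.txt} staged={none}
After op 2 (git add c.txt): modified={none} staged={c.txt}
After op 3 (modify c.txt): modified={c.txt} staged={c.txt}
After op 4 (modify b.txt): modified={b.txt, c.txt} staged={c.txt}
After op 5 (modify c.txt): modified={b.txt, c.txt} staged={c.txt}
After op 6 (git add b.txt): modified={c.txt} staged={b.txt, c.txt}
After op 7 (git commit): modified={c.txt} staged={none}
After op 8 (modify b.txt): modified={b.txt, c.txt} staged={none}
After op 9 (modify a.txt): modified={a.txt, b.txt, c.txt} staged={none}
After op 10 (git add a.txt): modified={b.txt, c.txt} staged={a.txt}
After op 11 (git add b.txt): modified={c.txt} staged={a.txt, b.txt}
After op 12 (modify b.txt): modified={b.txt, c.txt} staged={a.txt, b.txt}
After op 13 (git add c.txt): modified={b.txt} staged={a.txt, b.txt, c.txt}
After op 14 (git commit): modified={b.txt} staged={none}
After op 15 (git add b.txt): modified={none} staged={b.txt}
After op 16 (git reset b.txt): modified={b.txt} staged={none}
After op 17 (modify c.txt): modified={b.txt, c.txt} staged={none}
After op 18 (git add b.txt): modified={c.txt} staged={b.txt}
After op 19 (git add c.txt): modified={none} staged={b.txt, c.txt}
After op 20 (git reset c.txt): modified={c.txt} staged={b.txt}
After op 21 (git add b.txt): modified={c.txt} staged={b.txt}
After op 22 (modify a.txt): modified={a.txt, c.txt} staged={b.txt}
After op 23 (git commit): modified={a.txt, c.txt} staged={none}

Answer: a.txt, c.txt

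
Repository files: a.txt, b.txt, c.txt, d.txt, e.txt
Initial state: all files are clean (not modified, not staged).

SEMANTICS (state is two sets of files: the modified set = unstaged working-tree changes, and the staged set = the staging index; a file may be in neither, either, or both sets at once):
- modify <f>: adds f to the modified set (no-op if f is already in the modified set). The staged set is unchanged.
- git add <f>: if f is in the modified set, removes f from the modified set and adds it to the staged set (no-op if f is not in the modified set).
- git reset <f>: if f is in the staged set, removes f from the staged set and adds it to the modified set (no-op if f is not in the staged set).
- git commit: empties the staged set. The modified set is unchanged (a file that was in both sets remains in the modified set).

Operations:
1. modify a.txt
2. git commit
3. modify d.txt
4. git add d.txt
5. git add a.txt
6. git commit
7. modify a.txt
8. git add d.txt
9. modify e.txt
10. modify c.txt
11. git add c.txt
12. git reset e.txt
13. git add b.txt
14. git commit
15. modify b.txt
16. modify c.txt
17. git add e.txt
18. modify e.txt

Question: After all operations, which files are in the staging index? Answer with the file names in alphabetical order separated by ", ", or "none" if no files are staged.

Answer: e.txt

Derivation:
After op 1 (modify a.txt): modified={a.txt} staged={none}
After op 2 (git commit): modified={a.txt} staged={none}
After op 3 (modify d.txt): modified={a.txt, d.txt} staged={none}
After op 4 (git add d.txt): modified={a.txt} staged={d.txt}
After op 5 (git add a.txt): modified={none} staged={a.txt, d.txt}
After op 6 (git commit): modified={none} staged={none}
After op 7 (modify a.txt): modified={a.txt} staged={none}
After op 8 (git add d.txt): modified={a.txt} staged={none}
After op 9 (modify e.txt): modified={a.txt, e.txt} staged={none}
After op 10 (modify c.txt): modified={a.txt, c.txt, e.txt} staged={none}
After op 11 (git add c.txt): modified={a.txt, e.txt} staged={c.txt}
After op 12 (git reset e.txt): modified={a.txt, e.txt} staged={c.txt}
After op 13 (git add b.txt): modified={a.txt, e.txt} staged={c.txt}
After op 14 (git commit): modified={a.txt, e.txt} staged={none}
After op 15 (modify b.txt): modified={a.txt, b.txt, e.txt} staged={none}
After op 16 (modify c.txt): modified={a.txt, b.txt, c.txt, e.txt} staged={none}
After op 17 (git add e.txt): modified={a.txt, b.txt, c.txt} staged={e.txt}
After op 18 (modify e.txt): modified={a.txt, b.txt, c.txt, e.txt} staged={e.txt}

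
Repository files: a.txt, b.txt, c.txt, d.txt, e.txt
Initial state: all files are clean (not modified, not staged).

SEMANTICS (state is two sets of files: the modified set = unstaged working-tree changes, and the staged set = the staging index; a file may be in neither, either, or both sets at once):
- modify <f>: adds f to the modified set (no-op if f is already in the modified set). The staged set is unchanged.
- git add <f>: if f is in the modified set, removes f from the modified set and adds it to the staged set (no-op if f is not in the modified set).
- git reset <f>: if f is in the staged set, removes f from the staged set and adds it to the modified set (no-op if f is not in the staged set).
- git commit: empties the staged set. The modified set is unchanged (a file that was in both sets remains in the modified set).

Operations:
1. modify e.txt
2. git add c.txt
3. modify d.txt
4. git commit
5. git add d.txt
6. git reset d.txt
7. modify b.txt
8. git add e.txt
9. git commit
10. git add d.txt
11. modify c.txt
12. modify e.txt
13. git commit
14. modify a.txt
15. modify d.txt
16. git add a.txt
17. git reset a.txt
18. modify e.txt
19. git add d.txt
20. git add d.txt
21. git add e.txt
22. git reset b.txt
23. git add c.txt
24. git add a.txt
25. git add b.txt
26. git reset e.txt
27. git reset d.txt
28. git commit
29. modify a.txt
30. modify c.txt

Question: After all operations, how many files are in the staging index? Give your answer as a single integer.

Answer: 0

Derivation:
After op 1 (modify e.txt): modified={e.txt} staged={none}
After op 2 (git add c.txt): modified={e.txt} staged={none}
After op 3 (modify d.txt): modified={d.txt, e.txt} staged={none}
After op 4 (git commit): modified={d.txt, e.txt} staged={none}
After op 5 (git add d.txt): modified={e.txt} staged={d.txt}
After op 6 (git reset d.txt): modified={d.txt, e.txt} staged={none}
After op 7 (modify b.txt): modified={b.txt, d.txt, e.txt} staged={none}
After op 8 (git add e.txt): modified={b.txt, d.txt} staged={e.txt}
After op 9 (git commit): modified={b.txt, d.txt} staged={none}
After op 10 (git add d.txt): modified={b.txt} staged={d.txt}
After op 11 (modify c.txt): modified={b.txt, c.txt} staged={d.txt}
After op 12 (modify e.txt): modified={b.txt, c.txt, e.txt} staged={d.txt}
After op 13 (git commit): modified={b.txt, c.txt, e.txt} staged={none}
After op 14 (modify a.txt): modified={a.txt, b.txt, c.txt, e.txt} staged={none}
After op 15 (modify d.txt): modified={a.txt, b.txt, c.txt, d.txt, e.txt} staged={none}
After op 16 (git add a.txt): modified={b.txt, c.txt, d.txt, e.txt} staged={a.txt}
After op 17 (git reset a.txt): modified={a.txt, b.txt, c.txt, d.txt, e.txt} staged={none}
After op 18 (modify e.txt): modified={a.txt, b.txt, c.txt, d.txt, e.txt} staged={none}
After op 19 (git add d.txt): modified={a.txt, b.txt, c.txt, e.txt} staged={d.txt}
After op 20 (git add d.txt): modified={a.txt, b.txt, c.txt, e.txt} staged={d.txt}
After op 21 (git add e.txt): modified={a.txt, b.txt, c.txt} staged={d.txt, e.txt}
After op 22 (git reset b.txt): modified={a.txt, b.txt, c.txt} staged={d.txt, e.txt}
After op 23 (git add c.txt): modified={a.txt, b.txt} staged={c.txt, d.txt, e.txt}
After op 24 (git add a.txt): modified={b.txt} staged={a.txt, c.txt, d.txt, e.txt}
After op 25 (git add b.txt): modified={none} staged={a.txt, b.txt, c.txt, d.txt, e.txt}
After op 26 (git reset e.txt): modified={e.txt} staged={a.txt, b.txt, c.txt, d.txt}
After op 27 (git reset d.txt): modified={d.txt, e.txt} staged={a.txt, b.txt, c.txt}
After op 28 (git commit): modified={d.txt, e.txt} staged={none}
After op 29 (modify a.txt): modified={a.txt, d.txt, e.txt} staged={none}
After op 30 (modify c.txt): modified={a.txt, c.txt, d.txt, e.txt} staged={none}
Final staged set: {none} -> count=0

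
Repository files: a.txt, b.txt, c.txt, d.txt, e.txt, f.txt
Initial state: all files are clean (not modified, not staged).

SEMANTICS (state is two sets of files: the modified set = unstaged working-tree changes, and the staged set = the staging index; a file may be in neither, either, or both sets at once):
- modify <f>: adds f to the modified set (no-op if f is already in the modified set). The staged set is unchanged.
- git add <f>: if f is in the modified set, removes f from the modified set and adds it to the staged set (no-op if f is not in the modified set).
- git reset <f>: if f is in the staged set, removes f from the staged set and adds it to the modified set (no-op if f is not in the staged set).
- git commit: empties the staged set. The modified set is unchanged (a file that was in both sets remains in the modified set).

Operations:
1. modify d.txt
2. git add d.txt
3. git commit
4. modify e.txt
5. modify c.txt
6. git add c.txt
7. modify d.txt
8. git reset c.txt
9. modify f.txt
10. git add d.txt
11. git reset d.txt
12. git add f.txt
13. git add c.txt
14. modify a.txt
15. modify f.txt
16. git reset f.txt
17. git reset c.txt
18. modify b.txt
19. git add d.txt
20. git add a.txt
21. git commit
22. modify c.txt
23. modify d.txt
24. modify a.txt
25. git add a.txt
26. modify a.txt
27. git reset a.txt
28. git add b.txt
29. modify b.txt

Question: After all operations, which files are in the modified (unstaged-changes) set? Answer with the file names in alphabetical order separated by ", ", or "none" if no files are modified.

Answer: a.txt, b.txt, c.txt, d.txt, e.txt, f.txt

Derivation:
After op 1 (modify d.txt): modified={d.txt} staged={none}
After op 2 (git add d.txt): modified={none} staged={d.txt}
After op 3 (git commit): modified={none} staged={none}
After op 4 (modify e.txt): modified={e.txt} staged={none}
After op 5 (modify c.txt): modified={c.txt, e.txt} staged={none}
After op 6 (git add c.txt): modified={e.txt} staged={c.txt}
After op 7 (modify d.txt): modified={d.txt, e.txt} staged={c.txt}
After op 8 (git reset c.txt): modified={c.txt, d.txt, e.txt} staged={none}
After op 9 (modify f.txt): modified={c.txt, d.txt, e.txt, f.txt} staged={none}
After op 10 (git add d.txt): modified={c.txt, e.txt, f.txt} staged={d.txt}
After op 11 (git reset d.txt): modified={c.txt, d.txt, e.txt, f.txt} staged={none}
After op 12 (git add f.txt): modified={c.txt, d.txt, e.txt} staged={f.txt}
After op 13 (git add c.txt): modified={d.txt, e.txt} staged={c.txt, f.txt}
After op 14 (modify a.txt): modified={a.txt, d.txt, e.txt} staged={c.txt, f.txt}
After op 15 (modify f.txt): modified={a.txt, d.txt, e.txt, f.txt} staged={c.txt, f.txt}
After op 16 (git reset f.txt): modified={a.txt, d.txt, e.txt, f.txt} staged={c.txt}
After op 17 (git reset c.txt): modified={a.txt, c.txt, d.txt, e.txt, f.txt} staged={none}
After op 18 (modify b.txt): modified={a.txt, b.txt, c.txt, d.txt, e.txt, f.txt} staged={none}
After op 19 (git add d.txt): modified={a.txt, b.txt, c.txt, e.txt, f.txt} staged={d.txt}
After op 20 (git add a.txt): modified={b.txt, c.txt, e.txt, f.txt} staged={a.txt, d.txt}
After op 21 (git commit): modified={b.txt, c.txt, e.txt, f.txt} staged={none}
After op 22 (modify c.txt): modified={b.txt, c.txt, e.txt, f.txt} staged={none}
After op 23 (modify d.txt): modified={b.txt, c.txt, d.txt, e.txt, f.txt} staged={none}
After op 24 (modify a.txt): modified={a.txt, b.txt, c.txt, d.txt, e.txt, f.txt} staged={none}
After op 25 (git add a.txt): modified={b.txt, c.txt, d.txt, e.txt, f.txt} staged={a.txt}
After op 26 (modify a.txt): modified={a.txt, b.txt, c.txt, d.txt, e.txt, f.txt} staged={a.txt}
After op 27 (git reset a.txt): modified={a.txt, b.txt, c.txt, d.txt, e.txt, f.txt} staged={none}
After op 28 (git add b.txt): modified={a.txt, c.txt, d.txt, e.txt, f.txt} staged={b.txt}
After op 29 (modify b.txt): modified={a.txt, b.txt, c.txt, d.txt, e.txt, f.txt} staged={b.txt}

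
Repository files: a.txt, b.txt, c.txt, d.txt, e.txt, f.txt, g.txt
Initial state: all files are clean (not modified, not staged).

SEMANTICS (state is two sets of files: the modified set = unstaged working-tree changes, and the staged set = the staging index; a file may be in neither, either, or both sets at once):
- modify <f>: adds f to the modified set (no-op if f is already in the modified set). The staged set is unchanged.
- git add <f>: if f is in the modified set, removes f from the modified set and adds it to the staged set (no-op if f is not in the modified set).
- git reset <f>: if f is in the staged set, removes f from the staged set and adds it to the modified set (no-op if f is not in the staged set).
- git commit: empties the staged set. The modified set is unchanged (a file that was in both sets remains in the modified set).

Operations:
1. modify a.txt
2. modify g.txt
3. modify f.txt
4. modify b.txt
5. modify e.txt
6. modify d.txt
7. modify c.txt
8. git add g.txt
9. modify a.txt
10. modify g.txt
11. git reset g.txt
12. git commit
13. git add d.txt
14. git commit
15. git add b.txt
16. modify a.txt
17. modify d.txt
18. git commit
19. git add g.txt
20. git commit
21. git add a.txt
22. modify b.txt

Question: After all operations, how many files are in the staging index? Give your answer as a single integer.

After op 1 (modify a.txt): modified={a.txt} staged={none}
After op 2 (modify g.txt): modified={a.txt, g.txt} staged={none}
After op 3 (modify f.txt): modified={a.txt, f.txt, g.txt} staged={none}
After op 4 (modify b.txt): modified={a.txt, b.txt, f.txt, g.txt} staged={none}
After op 5 (modify e.txt): modified={a.txt, b.txt, e.txt, f.txt, g.txt} staged={none}
After op 6 (modify d.txt): modified={a.txt, b.txt, d.txt, e.txt, f.txt, g.txt} staged={none}
After op 7 (modify c.txt): modified={a.txt, b.txt, c.txt, d.txt, e.txt, f.txt, g.txt} staged={none}
After op 8 (git add g.txt): modified={a.txt, b.txt, c.txt, d.txt, e.txt, f.txt} staged={g.txt}
After op 9 (modify a.txt): modified={a.txt, b.txt, c.txt, d.txt, e.txt, f.txt} staged={g.txt}
After op 10 (modify g.txt): modified={a.txt, b.txt, c.txt, d.txt, e.txt, f.txt, g.txt} staged={g.txt}
After op 11 (git reset g.txt): modified={a.txt, b.txt, c.txt, d.txt, e.txt, f.txt, g.txt} staged={none}
After op 12 (git commit): modified={a.txt, b.txt, c.txt, d.txt, e.txt, f.txt, g.txt} staged={none}
After op 13 (git add d.txt): modified={a.txt, b.txt, c.txt, e.txt, f.txt, g.txt} staged={d.txt}
After op 14 (git commit): modified={a.txt, b.txt, c.txt, e.txt, f.txt, g.txt} staged={none}
After op 15 (git add b.txt): modified={a.txt, c.txt, e.txt, f.txt, g.txt} staged={b.txt}
After op 16 (modify a.txt): modified={a.txt, c.txt, e.txt, f.txt, g.txt} staged={b.txt}
After op 17 (modify d.txt): modified={a.txt, c.txt, d.txt, e.txt, f.txt, g.txt} staged={b.txt}
After op 18 (git commit): modified={a.txt, c.txt, d.txt, e.txt, f.txt, g.txt} staged={none}
After op 19 (git add g.txt): modified={a.txt, c.txt, d.txt, e.txt, f.txt} staged={g.txt}
After op 20 (git commit): modified={a.txt, c.txt, d.txt, e.txt, f.txt} staged={none}
After op 21 (git add a.txt): modified={c.txt, d.txt, e.txt, f.txt} staged={a.txt}
After op 22 (modify b.txt): modified={b.txt, c.txt, d.txt, e.txt, f.txt} staged={a.txt}
Final staged set: {a.txt} -> count=1

Answer: 1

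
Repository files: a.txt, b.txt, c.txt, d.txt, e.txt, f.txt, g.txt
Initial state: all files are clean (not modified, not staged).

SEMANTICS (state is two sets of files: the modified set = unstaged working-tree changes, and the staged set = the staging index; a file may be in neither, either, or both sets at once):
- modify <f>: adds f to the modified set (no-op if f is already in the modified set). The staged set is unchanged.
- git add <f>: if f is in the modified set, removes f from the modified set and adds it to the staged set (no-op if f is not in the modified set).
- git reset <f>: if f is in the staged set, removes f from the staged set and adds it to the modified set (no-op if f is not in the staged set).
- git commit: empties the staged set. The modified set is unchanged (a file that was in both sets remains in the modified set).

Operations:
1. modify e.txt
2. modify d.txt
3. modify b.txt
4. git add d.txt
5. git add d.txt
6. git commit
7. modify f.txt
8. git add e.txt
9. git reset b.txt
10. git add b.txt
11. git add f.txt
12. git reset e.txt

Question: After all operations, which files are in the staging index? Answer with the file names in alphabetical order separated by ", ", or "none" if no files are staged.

Answer: b.txt, f.txt

Derivation:
After op 1 (modify e.txt): modified={e.txt} staged={none}
After op 2 (modify d.txt): modified={d.txt, e.txt} staged={none}
After op 3 (modify b.txt): modified={b.txt, d.txt, e.txt} staged={none}
After op 4 (git add d.txt): modified={b.txt, e.txt} staged={d.txt}
After op 5 (git add d.txt): modified={b.txt, e.txt} staged={d.txt}
After op 6 (git commit): modified={b.txt, e.txt} staged={none}
After op 7 (modify f.txt): modified={b.txt, e.txt, f.txt} staged={none}
After op 8 (git add e.txt): modified={b.txt, f.txt} staged={e.txt}
After op 9 (git reset b.txt): modified={b.txt, f.txt} staged={e.txt}
After op 10 (git add b.txt): modified={f.txt} staged={b.txt, e.txt}
After op 11 (git add f.txt): modified={none} staged={b.txt, e.txt, f.txt}
After op 12 (git reset e.txt): modified={e.txt} staged={b.txt, f.txt}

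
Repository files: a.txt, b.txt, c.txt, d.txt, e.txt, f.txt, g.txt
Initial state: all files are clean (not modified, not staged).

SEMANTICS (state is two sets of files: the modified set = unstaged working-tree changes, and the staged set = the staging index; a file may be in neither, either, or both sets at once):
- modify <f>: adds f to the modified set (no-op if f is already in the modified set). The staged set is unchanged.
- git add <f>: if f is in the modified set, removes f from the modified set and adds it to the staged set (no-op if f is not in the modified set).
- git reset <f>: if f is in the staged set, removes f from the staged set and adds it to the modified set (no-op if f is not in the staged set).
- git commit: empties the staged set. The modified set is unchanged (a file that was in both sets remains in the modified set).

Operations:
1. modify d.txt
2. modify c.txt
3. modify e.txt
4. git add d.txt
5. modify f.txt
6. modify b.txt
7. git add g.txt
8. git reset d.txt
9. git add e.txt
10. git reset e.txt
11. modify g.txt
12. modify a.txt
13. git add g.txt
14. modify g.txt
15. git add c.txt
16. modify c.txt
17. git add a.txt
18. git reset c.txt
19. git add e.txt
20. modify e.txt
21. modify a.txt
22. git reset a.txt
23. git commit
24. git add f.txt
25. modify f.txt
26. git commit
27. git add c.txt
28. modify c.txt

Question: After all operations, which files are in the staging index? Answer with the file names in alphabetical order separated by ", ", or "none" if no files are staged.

Answer: c.txt

Derivation:
After op 1 (modify d.txt): modified={d.txt} staged={none}
After op 2 (modify c.txt): modified={c.txt, d.txt} staged={none}
After op 3 (modify e.txt): modified={c.txt, d.txt, e.txt} staged={none}
After op 4 (git add d.txt): modified={c.txt, e.txt} staged={d.txt}
After op 5 (modify f.txt): modified={c.txt, e.txt, f.txt} staged={d.txt}
After op 6 (modify b.txt): modified={b.txt, c.txt, e.txt, f.txt} staged={d.txt}
After op 7 (git add g.txt): modified={b.txt, c.txt, e.txt, f.txt} staged={d.txt}
After op 8 (git reset d.txt): modified={b.txt, c.txt, d.txt, e.txt, f.txt} staged={none}
After op 9 (git add e.txt): modified={b.txt, c.txt, d.txt, f.txt} staged={e.txt}
After op 10 (git reset e.txt): modified={b.txt, c.txt, d.txt, e.txt, f.txt} staged={none}
After op 11 (modify g.txt): modified={b.txt, c.txt, d.txt, e.txt, f.txt, g.txt} staged={none}
After op 12 (modify a.txt): modified={a.txt, b.txt, c.txt, d.txt, e.txt, f.txt, g.txt} staged={none}
After op 13 (git add g.txt): modified={a.txt, b.txt, c.txt, d.txt, e.txt, f.txt} staged={g.txt}
After op 14 (modify g.txt): modified={a.txt, b.txt, c.txt, d.txt, e.txt, f.txt, g.txt} staged={g.txt}
After op 15 (git add c.txt): modified={a.txt, b.txt, d.txt, e.txt, f.txt, g.txt} staged={c.txt, g.txt}
After op 16 (modify c.txt): modified={a.txt, b.txt, c.txt, d.txt, e.txt, f.txt, g.txt} staged={c.txt, g.txt}
After op 17 (git add a.txt): modified={b.txt, c.txt, d.txt, e.txt, f.txt, g.txt} staged={a.txt, c.txt, g.txt}
After op 18 (git reset c.txt): modified={b.txt, c.txt, d.txt, e.txt, f.txt, g.txt} staged={a.txt, g.txt}
After op 19 (git add e.txt): modified={b.txt, c.txt, d.txt, f.txt, g.txt} staged={a.txt, e.txt, g.txt}
After op 20 (modify e.txt): modified={b.txt, c.txt, d.txt, e.txt, f.txt, g.txt} staged={a.txt, e.txt, g.txt}
After op 21 (modify a.txt): modified={a.txt, b.txt, c.txt, d.txt, e.txt, f.txt, g.txt} staged={a.txt, e.txt, g.txt}
After op 22 (git reset a.txt): modified={a.txt, b.txt, c.txt, d.txt, e.txt, f.txt, g.txt} staged={e.txt, g.txt}
After op 23 (git commit): modified={a.txt, b.txt, c.txt, d.txt, e.txt, f.txt, g.txt} staged={none}
After op 24 (git add f.txt): modified={a.txt, b.txt, c.txt, d.txt, e.txt, g.txt} staged={f.txt}
After op 25 (modify f.txt): modified={a.txt, b.txt, c.txt, d.txt, e.txt, f.txt, g.txt} staged={f.txt}
After op 26 (git commit): modified={a.txt, b.txt, c.txt, d.txt, e.txt, f.txt, g.txt} staged={none}
After op 27 (git add c.txt): modified={a.txt, b.txt, d.txt, e.txt, f.txt, g.txt} staged={c.txt}
After op 28 (modify c.txt): modified={a.txt, b.txt, c.txt, d.txt, e.txt, f.txt, g.txt} staged={c.txt}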